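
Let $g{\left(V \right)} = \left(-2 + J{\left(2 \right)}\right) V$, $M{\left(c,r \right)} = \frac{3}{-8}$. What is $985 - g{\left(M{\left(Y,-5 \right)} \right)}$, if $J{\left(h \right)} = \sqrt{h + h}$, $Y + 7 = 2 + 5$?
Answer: $985$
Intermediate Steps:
$Y = 0$ ($Y = -7 + \left(2 + 5\right) = -7 + 7 = 0$)
$J{\left(h \right)} = \sqrt{2} \sqrt{h}$ ($J{\left(h \right)} = \sqrt{2 h} = \sqrt{2} \sqrt{h}$)
$M{\left(c,r \right)} = - \frac{3}{8}$ ($M{\left(c,r \right)} = 3 \left(- \frac{1}{8}\right) = - \frac{3}{8}$)
$g{\left(V \right)} = 0$ ($g{\left(V \right)} = \left(-2 + \sqrt{2} \sqrt{2}\right) V = \left(-2 + 2\right) V = 0 V = 0$)
$985 - g{\left(M{\left(Y,-5 \right)} \right)} = 985 - 0 = 985 + 0 = 985$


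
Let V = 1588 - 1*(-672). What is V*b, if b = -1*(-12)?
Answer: 27120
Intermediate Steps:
V = 2260 (V = 1588 + 672 = 2260)
b = 12
V*b = 2260*12 = 27120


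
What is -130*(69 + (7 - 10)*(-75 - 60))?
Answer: -61620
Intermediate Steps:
-130*(69 + (7 - 10)*(-75 - 60)) = -130*(69 - 3*(-135)) = -130*(69 + 405) = -130*474 = -61620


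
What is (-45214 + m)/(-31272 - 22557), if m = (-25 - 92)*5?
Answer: 45799/53829 ≈ 0.85082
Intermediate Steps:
m = -585 (m = -117*5 = -585)
(-45214 + m)/(-31272 - 22557) = (-45214 - 585)/(-31272 - 22557) = -45799/(-53829) = -45799*(-1/53829) = 45799/53829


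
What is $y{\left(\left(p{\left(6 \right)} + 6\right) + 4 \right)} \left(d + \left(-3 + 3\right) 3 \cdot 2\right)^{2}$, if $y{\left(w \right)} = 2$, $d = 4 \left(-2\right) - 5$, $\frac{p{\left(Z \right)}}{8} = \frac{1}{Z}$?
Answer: $338$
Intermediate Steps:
$p{\left(Z \right)} = \frac{8}{Z}$
$d = -13$ ($d = -8 - 5 = -13$)
$y{\left(\left(p{\left(6 \right)} + 6\right) + 4 \right)} \left(d + \left(-3 + 3\right) 3 \cdot 2\right)^{2} = 2 \left(-13 + \left(-3 + 3\right) 3 \cdot 2\right)^{2} = 2 \left(-13 + 0 \cdot 3 \cdot 2\right)^{2} = 2 \left(-13 + 0 \cdot 2\right)^{2} = 2 \left(-13 + 0\right)^{2} = 2 \left(-13\right)^{2} = 2 \cdot 169 = 338$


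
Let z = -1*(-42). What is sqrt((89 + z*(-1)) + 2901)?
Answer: 2*sqrt(737) ≈ 54.295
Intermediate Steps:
z = 42
sqrt((89 + z*(-1)) + 2901) = sqrt((89 + 42*(-1)) + 2901) = sqrt((89 - 42) + 2901) = sqrt(47 + 2901) = sqrt(2948) = 2*sqrt(737)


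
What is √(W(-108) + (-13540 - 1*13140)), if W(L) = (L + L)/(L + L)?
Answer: I*√26679 ≈ 163.34*I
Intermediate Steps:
W(L) = 1 (W(L) = (2*L)/((2*L)) = (2*L)*(1/(2*L)) = 1)
√(W(-108) + (-13540 - 1*13140)) = √(1 + (-13540 - 1*13140)) = √(1 + (-13540 - 13140)) = √(1 - 26680) = √(-26679) = I*√26679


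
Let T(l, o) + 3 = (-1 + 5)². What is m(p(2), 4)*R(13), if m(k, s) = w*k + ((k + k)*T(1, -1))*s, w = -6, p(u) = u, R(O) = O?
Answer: 2548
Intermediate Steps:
T(l, o) = 13 (T(l, o) = -3 + (-1 + 5)² = -3 + 4² = -3 + 16 = 13)
m(k, s) = -6*k + 26*k*s (m(k, s) = -6*k + ((k + k)*13)*s = -6*k + ((2*k)*13)*s = -6*k + (26*k)*s = -6*k + 26*k*s)
m(p(2), 4)*R(13) = (2*2*(-3 + 13*4))*13 = (2*2*(-3 + 52))*13 = (2*2*49)*13 = 196*13 = 2548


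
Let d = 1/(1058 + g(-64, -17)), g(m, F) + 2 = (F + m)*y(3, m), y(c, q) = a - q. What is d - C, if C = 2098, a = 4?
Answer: -9340297/4452 ≈ -2098.0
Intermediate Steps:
y(c, q) = 4 - q
g(m, F) = -2 + (4 - m)*(F + m) (g(m, F) = -2 + (F + m)*(4 - m) = -2 + (4 - m)*(F + m))
d = -1/4452 (d = 1/(1058 + (-2 - 1*(-17)*(-4 - 64) - 1*(-64)*(-4 - 64))) = 1/(1058 + (-2 - 1*(-17)*(-68) - 1*(-64)*(-68))) = 1/(1058 + (-2 - 1156 - 4352)) = 1/(1058 - 5510) = 1/(-4452) = -1/4452 ≈ -0.00022462)
d - C = -1/4452 - 1*2098 = -1/4452 - 2098 = -9340297/4452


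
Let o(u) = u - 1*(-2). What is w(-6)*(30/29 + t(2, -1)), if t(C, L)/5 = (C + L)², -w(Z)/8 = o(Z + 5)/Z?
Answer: 700/87 ≈ 8.0460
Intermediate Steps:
o(u) = 2 + u (o(u) = u + 2 = 2 + u)
w(Z) = -8*(7 + Z)/Z (w(Z) = -8*(2 + (Z + 5))/Z = -8*(2 + (5 + Z))/Z = -8*(7 + Z)/Z)
t(C, L) = 5*(C + L)²
w(-6)*(30/29 + t(2, -1)) = (-8 - 56/(-6))*(30/29 + 5*(2 - 1)²) = (-8 - 56*(-⅙))*(30*(1/29) + 5*1²) = (-8 + 28/3)*(30/29 + 5*1) = 4*(30/29 + 5)/3 = (4/3)*(175/29) = 700/87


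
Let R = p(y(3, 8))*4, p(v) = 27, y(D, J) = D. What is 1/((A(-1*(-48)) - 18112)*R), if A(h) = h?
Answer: -1/1950912 ≈ -5.1258e-7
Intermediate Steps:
R = 108 (R = 27*4 = 108)
1/((A(-1*(-48)) - 18112)*R) = 1/(-1*(-48) - 18112*108) = (1/108)/(48 - 18112) = (1/108)/(-18064) = -1/18064*1/108 = -1/1950912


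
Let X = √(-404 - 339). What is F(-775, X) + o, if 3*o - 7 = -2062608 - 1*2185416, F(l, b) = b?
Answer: -4248017/3 + I*√743 ≈ -1.416e+6 + 27.258*I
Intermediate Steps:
X = I*√743 (X = √(-743) = I*√743 ≈ 27.258*I)
o = -4248017/3 (o = 7/3 + (-2062608 - 1*2185416)/3 = 7/3 + (-2062608 - 2185416)/3 = 7/3 + (⅓)*(-4248024) = 7/3 - 1416008 = -4248017/3 ≈ -1.4160e+6)
F(-775, X) + o = I*√743 - 4248017/3 = -4248017/3 + I*√743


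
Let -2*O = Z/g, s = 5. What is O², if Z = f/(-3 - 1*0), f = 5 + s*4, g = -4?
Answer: 625/576 ≈ 1.0851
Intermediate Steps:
f = 25 (f = 5 + 5*4 = 5 + 20 = 25)
Z = -25/3 (Z = 25/(-3 - 1*0) = 25/(-3 + 0) = 25/(-3) = -⅓*25 = -25/3 ≈ -8.3333)
O = -25/24 (O = -(-25)/(2*(-4)*3) = -(-1)*(-25)/(8*3) = -½*25/12 = -25/24 ≈ -1.0417)
O² = (-25/24)² = 625/576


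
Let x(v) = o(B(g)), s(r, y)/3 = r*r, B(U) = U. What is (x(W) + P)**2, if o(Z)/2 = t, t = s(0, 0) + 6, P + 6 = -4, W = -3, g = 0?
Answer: 4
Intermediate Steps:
s(r, y) = 3*r**2 (s(r, y) = 3*(r*r) = 3*r**2)
P = -10 (P = -6 - 4 = -10)
t = 6 (t = 3*0**2 + 6 = 3*0 + 6 = 0 + 6 = 6)
o(Z) = 12 (o(Z) = 2*6 = 12)
x(v) = 12
(x(W) + P)**2 = (12 - 10)**2 = 2**2 = 4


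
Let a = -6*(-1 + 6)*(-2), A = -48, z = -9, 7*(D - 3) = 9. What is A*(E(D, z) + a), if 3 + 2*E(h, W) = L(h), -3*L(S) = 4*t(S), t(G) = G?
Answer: -18696/7 ≈ -2670.9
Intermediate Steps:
D = 30/7 (D = 3 + (⅐)*9 = 3 + 9/7 = 30/7 ≈ 4.2857)
L(S) = -4*S/3
E(h, W) = -3/2 - 2*h/3 (E(h, W) = -3/2 + (-4*h/3)/2 = -3/2 - 2*h/3)
a = 60 (a = -30*(-2) = -6*(-10) = 60)
A*(E(D, z) + a) = -48*((-3/2 - ⅔*30/7) + 60) = -48*((-3/2 - 20/7) + 60) = -48*(-61/14 + 60) = -48*779/14 = -18696/7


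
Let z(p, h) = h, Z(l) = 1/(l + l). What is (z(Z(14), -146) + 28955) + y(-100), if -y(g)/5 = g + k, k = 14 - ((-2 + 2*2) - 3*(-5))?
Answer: 29324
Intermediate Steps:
Z(l) = 1/(2*l)
k = -3 (k = 14 - ((-2 + 4) + 15) = 14 - (2 + 15) = 14 - 1*17 = 14 - 17 = -3)
y(g) = 15 - 5*g (y(g) = -5*(g - 3) = -5*(-3 + g) = 15 - 5*g)
(z(Z(14), -146) + 28955) + y(-100) = (-146 + 28955) + (15 - 5*(-100)) = 28809 + (15 + 500) = 28809 + 515 = 29324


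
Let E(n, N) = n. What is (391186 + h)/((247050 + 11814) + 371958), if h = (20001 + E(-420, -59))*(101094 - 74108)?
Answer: 264402026/315411 ≈ 838.28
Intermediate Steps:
h = 528412866 (h = (20001 - 420)*(101094 - 74108) = 19581*26986 = 528412866)
(391186 + h)/((247050 + 11814) + 371958) = (391186 + 528412866)/((247050 + 11814) + 371958) = 528804052/(258864 + 371958) = 528804052/630822 = 528804052*(1/630822) = 264402026/315411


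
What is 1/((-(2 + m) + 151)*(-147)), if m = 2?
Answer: -1/21609 ≈ -4.6277e-5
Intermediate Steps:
1/((-(2 + m) + 151)*(-147)) = 1/((-(2 + 2) + 151)*(-147)) = 1/((-1*4 + 151)*(-147)) = 1/((-4 + 151)*(-147)) = 1/(147*(-147)) = 1/(-21609) = -1/21609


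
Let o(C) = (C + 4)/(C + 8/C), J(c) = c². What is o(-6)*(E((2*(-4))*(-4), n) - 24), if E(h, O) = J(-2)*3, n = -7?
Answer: -36/11 ≈ -3.2727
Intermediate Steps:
E(h, O) = 12 (E(h, O) = (-2)²*3 = 4*3 = 12)
o(C) = (4 + C)/(C + 8/C)
o(-6)*(E((2*(-4))*(-4), n) - 24) = (-6*(4 - 6)/(8 + (-6)²))*(12 - 24) = -6*(-2)/(8 + 36)*(-12) = -6*(-2)/44*(-12) = -6*1/44*(-2)*(-12) = (3/11)*(-12) = -36/11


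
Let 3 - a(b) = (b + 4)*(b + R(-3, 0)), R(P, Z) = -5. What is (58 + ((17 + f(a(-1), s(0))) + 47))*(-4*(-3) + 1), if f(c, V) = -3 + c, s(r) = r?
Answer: 1820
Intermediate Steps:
a(b) = 3 - (-5 + b)*(4 + b) (a(b) = 3 - (b + 4)*(b - 5) = 3 - (4 + b)*(-5 + b) = 3 - (-5 + b)*(4 + b))
(58 + ((17 + f(a(-1), s(0))) + 47))*(-4*(-3) + 1) = (58 + ((17 + (-3 + (23 - 1 - 1*(-1)**2))) + 47))*(-4*(-3) + 1) = (58 + ((17 + (-3 + (23 - 1 - 1*1))) + 47))*(12 + 1) = (58 + ((17 + (-3 + (23 - 1 - 1))) + 47))*13 = (58 + ((17 + (-3 + 21)) + 47))*13 = (58 + ((17 + 18) + 47))*13 = (58 + (35 + 47))*13 = (58 + 82)*13 = 140*13 = 1820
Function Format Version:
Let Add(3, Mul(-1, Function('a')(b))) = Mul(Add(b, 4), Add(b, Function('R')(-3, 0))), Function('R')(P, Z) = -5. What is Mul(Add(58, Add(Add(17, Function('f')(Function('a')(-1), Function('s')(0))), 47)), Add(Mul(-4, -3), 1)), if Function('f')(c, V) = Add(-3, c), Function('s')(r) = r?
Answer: 1820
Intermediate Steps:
Function('a')(b) = Add(3, Mul(-1, Add(-5, b), Add(4, b))) (Function('a')(b) = Add(3, Mul(-1, Mul(Add(b, 4), Add(b, -5)))) = Add(3, Mul(-1, Mul(Add(4, b), Add(-5, b)))) = Add(3, Mul(-1, Mul(Add(-5, b), Add(4, b)))) = Add(3, Mul(-1, Add(-5, b), Add(4, b))))
Mul(Add(58, Add(Add(17, Function('f')(Function('a')(-1), Function('s')(0))), 47)), Add(Mul(-4, -3), 1)) = Mul(Add(58, Add(Add(17, Add(-3, Add(23, -1, Mul(-1, Pow(-1, 2))))), 47)), Add(Mul(-4, -3), 1)) = Mul(Add(58, Add(Add(17, Add(-3, Add(23, -1, Mul(-1, 1)))), 47)), Add(12, 1)) = Mul(Add(58, Add(Add(17, Add(-3, Add(23, -1, -1))), 47)), 13) = Mul(Add(58, Add(Add(17, Add(-3, 21)), 47)), 13) = Mul(Add(58, Add(Add(17, 18), 47)), 13) = Mul(Add(58, Add(35, 47)), 13) = Mul(Add(58, 82), 13) = Mul(140, 13) = 1820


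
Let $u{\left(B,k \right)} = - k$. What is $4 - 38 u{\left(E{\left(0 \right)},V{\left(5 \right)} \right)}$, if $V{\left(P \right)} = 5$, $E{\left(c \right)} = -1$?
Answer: $194$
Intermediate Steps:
$4 - 38 u{\left(E{\left(0 \right)},V{\left(5 \right)} \right)} = 4 - 38 \left(\left(-1\right) 5\right) = 4 - -190 = 4 + 190 = 194$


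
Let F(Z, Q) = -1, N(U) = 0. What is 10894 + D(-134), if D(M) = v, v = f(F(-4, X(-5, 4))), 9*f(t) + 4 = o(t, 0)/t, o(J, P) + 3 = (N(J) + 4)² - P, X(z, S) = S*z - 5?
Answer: 98029/9 ≈ 10892.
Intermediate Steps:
X(z, S) = -5 + S*z
o(J, P) = 13 - P (o(J, P) = -3 + ((0 + 4)² - P) = -3 + (4² - P) = -3 + (16 - P) = 13 - P)
f(t) = -4/9 + 13/(9*t) (f(t) = -4/9 + ((13 - 1*0)/t)/9 = -4/9 + ((13 + 0)/t)/9 = -4/9 + (13/t)/9 = -4/9 + 13/(9*t))
v = -17/9 (v = (⅑)*(13 - 4*(-1))/(-1) = (⅑)*(-1)*(13 + 4) = (⅑)*(-1)*17 = -17/9 ≈ -1.8889)
D(M) = -17/9
10894 + D(-134) = 10894 - 17/9 = 98029/9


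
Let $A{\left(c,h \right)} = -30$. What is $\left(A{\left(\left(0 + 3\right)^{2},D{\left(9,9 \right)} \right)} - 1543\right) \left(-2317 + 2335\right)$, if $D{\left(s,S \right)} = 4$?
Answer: $-28314$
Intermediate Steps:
$\left(A{\left(\left(0 + 3\right)^{2},D{\left(9,9 \right)} \right)} - 1543\right) \left(-2317 + 2335\right) = \left(-30 - 1543\right) \left(-2317 + 2335\right) = \left(-1573\right) 18 = -28314$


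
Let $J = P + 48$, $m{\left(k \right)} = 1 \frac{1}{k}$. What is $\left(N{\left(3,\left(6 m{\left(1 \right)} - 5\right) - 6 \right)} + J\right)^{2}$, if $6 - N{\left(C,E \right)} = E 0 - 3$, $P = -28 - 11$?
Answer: $324$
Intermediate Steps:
$m{\left(k \right)} = \frac{1}{k}$
$P = -39$ ($P = -28 - 11 = -39$)
$N{\left(C,E \right)} = 9$ ($N{\left(C,E \right)} = 6 - \left(E 0 - 3\right) = 6 - \left(0 - 3\right) = 6 - -3 = 6 + 3 = 9$)
$J = 9$ ($J = -39 + 48 = 9$)
$\left(N{\left(3,\left(6 m{\left(1 \right)} - 5\right) - 6 \right)} + J\right)^{2} = \left(9 + 9\right)^{2} = 18^{2} = 324$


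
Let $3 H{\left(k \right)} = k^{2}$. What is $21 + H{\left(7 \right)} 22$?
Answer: $\frac{1141}{3} \approx 380.33$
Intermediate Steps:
$H{\left(k \right)} = \frac{k^{2}}{3}$
$21 + H{\left(7 \right)} 22 = 21 + \frac{7^{2}}{3} \cdot 22 = 21 + \frac{1}{3} \cdot 49 \cdot 22 = 21 + \frac{49}{3} \cdot 22 = 21 + \frac{1078}{3} = \frac{1141}{3}$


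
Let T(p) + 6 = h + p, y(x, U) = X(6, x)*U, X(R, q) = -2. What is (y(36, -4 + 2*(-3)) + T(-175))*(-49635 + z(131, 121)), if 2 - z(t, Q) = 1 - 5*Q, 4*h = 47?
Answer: 29270313/4 ≈ 7.3176e+6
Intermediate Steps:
h = 47/4 (h = (1/4)*47 = 47/4 ≈ 11.750)
y(x, U) = -2*U
T(p) = 23/4 + p (T(p) = -6 + (47/4 + p) = 23/4 + p)
z(t, Q) = 1 + 5*Q (z(t, Q) = 2 - (1 - 5*Q) = 2 + (-1 + 5*Q) = 1 + 5*Q)
(y(36, -4 + 2*(-3)) + T(-175))*(-49635 + z(131, 121)) = (-2*(-4 + 2*(-3)) + (23/4 - 175))*(-49635 + (1 + 5*121)) = (-2*(-4 - 6) - 677/4)*(-49635 + (1 + 605)) = (-2*(-10) - 677/4)*(-49635 + 606) = (20 - 677/4)*(-49029) = -597/4*(-49029) = 29270313/4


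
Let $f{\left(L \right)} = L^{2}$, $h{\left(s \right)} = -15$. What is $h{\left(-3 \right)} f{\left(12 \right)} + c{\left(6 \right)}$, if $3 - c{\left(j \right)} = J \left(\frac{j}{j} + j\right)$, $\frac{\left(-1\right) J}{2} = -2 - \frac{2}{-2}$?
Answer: $-2171$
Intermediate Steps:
$J = 2$ ($J = - 2 \left(-2 - \frac{2}{-2}\right) = - 2 \left(-2 - -1\right) = - 2 \left(-2 + 1\right) = \left(-2\right) \left(-1\right) = 2$)
$c{\left(j \right)} = 1 - 2 j$ ($c{\left(j \right)} = 3 - 2 \left(\frac{j}{j} + j\right) = 3 - 2 \left(1 + j\right) = 3 - \left(2 + 2 j\right) = 1 - 2 j$)
$h{\left(-3 \right)} f{\left(12 \right)} + c{\left(6 \right)} = - 15 \cdot 12^{2} + \left(1 - 12\right) = \left(-15\right) 144 + \left(1 - 12\right) = -2160 - 11 = -2171$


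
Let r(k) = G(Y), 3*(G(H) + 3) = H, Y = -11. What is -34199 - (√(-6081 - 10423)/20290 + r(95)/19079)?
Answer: -1957448143/57237 - I*√4126/10145 ≈ -34199.0 - 0.0063316*I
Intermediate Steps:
G(H) = -3 + H/3
r(k) = -20/3 (r(k) = -3 + (⅓)*(-11) = -3 - 11/3 = -20/3)
-34199 - (√(-6081 - 10423)/20290 + r(95)/19079) = -34199 - (√(-6081 - 10423)/20290 - 20/3/19079) = -34199 - (√(-16504)*(1/20290) - 20/3*1/19079) = -34199 - ((2*I*√4126)*(1/20290) - 20/57237) = -34199 - (I*√4126/10145 - 20/57237) = -34199 - (-20/57237 + I*√4126/10145) = -34199 + (20/57237 - I*√4126/10145) = -1957448143/57237 - I*√4126/10145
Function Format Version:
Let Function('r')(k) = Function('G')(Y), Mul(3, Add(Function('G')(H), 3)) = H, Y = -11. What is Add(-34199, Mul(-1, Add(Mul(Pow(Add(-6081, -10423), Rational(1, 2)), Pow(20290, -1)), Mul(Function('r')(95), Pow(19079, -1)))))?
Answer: Add(Rational(-1957448143, 57237), Mul(Rational(-1, 10145), I, Pow(4126, Rational(1, 2)))) ≈ Add(-34199., Mul(-0.0063316, I))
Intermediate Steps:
Function('G')(H) = Add(-3, Mul(Rational(1, 3), H))
Function('r')(k) = Rational(-20, 3) (Function('r')(k) = Add(-3, Mul(Rational(1, 3), -11)) = Add(-3, Rational(-11, 3)) = Rational(-20, 3))
Add(-34199, Mul(-1, Add(Mul(Pow(Add(-6081, -10423), Rational(1, 2)), Pow(20290, -1)), Mul(Function('r')(95), Pow(19079, -1))))) = Add(-34199, Mul(-1, Add(Mul(Pow(Add(-6081, -10423), Rational(1, 2)), Pow(20290, -1)), Mul(Rational(-20, 3), Pow(19079, -1))))) = Add(-34199, Mul(-1, Add(Mul(Pow(-16504, Rational(1, 2)), Rational(1, 20290)), Mul(Rational(-20, 3), Rational(1, 19079))))) = Add(-34199, Mul(-1, Add(Mul(Mul(2, I, Pow(4126, Rational(1, 2))), Rational(1, 20290)), Rational(-20, 57237)))) = Add(-34199, Mul(-1, Add(Mul(Rational(1, 10145), I, Pow(4126, Rational(1, 2))), Rational(-20, 57237)))) = Add(-34199, Mul(-1, Add(Rational(-20, 57237), Mul(Rational(1, 10145), I, Pow(4126, Rational(1, 2)))))) = Add(-34199, Add(Rational(20, 57237), Mul(Rational(-1, 10145), I, Pow(4126, Rational(1, 2))))) = Add(Rational(-1957448143, 57237), Mul(Rational(-1, 10145), I, Pow(4126, Rational(1, 2))))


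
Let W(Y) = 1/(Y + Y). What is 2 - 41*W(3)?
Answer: -29/6 ≈ -4.8333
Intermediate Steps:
W(Y) = 1/(2*Y)
2 - 41*W(3) = 2 - 41/(2*3) = 2 - 41*⅙ = 2 - 41/6 = -29/6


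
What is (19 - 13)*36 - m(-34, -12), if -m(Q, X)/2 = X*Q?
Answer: 1032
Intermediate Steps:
m(Q, X) = -2*Q*X (m(Q, X) = -2*X*Q = -2*Q*X)
(19 - 13)*36 - m(-34, -12) = (19 - 13)*36 - (-2)*(-34)*(-12) = 6*36 - 1*(-816) = 216 + 816 = 1032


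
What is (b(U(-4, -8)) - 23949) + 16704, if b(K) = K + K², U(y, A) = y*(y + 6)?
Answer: -7189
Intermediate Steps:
U(y, A) = y*(6 + y)
(b(U(-4, -8)) - 23949) + 16704 = ((-4*(6 - 4))*(1 - 4*(6 - 4)) - 23949) + 16704 = ((-4*2)*(1 - 4*2) - 23949) + 16704 = (-8*(1 - 8) - 23949) + 16704 = (-8*(-7) - 23949) + 16704 = (56 - 23949) + 16704 = -23893 + 16704 = -7189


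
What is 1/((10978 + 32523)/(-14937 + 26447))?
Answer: 11510/43501 ≈ 0.26459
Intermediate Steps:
1/((10978 + 32523)/(-14937 + 26447)) = 1/(43501/11510) = 11510/43501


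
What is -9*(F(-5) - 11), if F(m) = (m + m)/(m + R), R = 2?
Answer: 69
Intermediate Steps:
F(m) = 2*m/(2 + m) (F(m) = (m + m)/(m + 2) = (2*m)/(2 + m) = 2*m/(2 + m))
-9*(F(-5) - 11) = -9*(2*(-5)/(2 - 5) - 11) = -9*(2*(-5)/(-3) - 11) = -9*(2*(-5)*(-⅓) - 11) = -9*(10/3 - 11) = -9*(-23/3) = 69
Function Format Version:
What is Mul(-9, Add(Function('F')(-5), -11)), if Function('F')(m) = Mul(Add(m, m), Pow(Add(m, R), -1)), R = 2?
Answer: 69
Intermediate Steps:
Function('F')(m) = Mul(2, m, Pow(Add(2, m), -1)) (Function('F')(m) = Mul(Add(m, m), Pow(Add(m, 2), -1)) = Mul(Mul(2, m), Pow(Add(2, m), -1)) = Mul(2, m, Pow(Add(2, m), -1)))
Mul(-9, Add(Function('F')(-5), -11)) = Mul(-9, Add(Mul(2, -5, Pow(Add(2, -5), -1)), -11)) = Mul(-9, Add(Mul(2, -5, Pow(-3, -1)), -11)) = Mul(-9, Add(Mul(2, -5, Rational(-1, 3)), -11)) = Mul(-9, Add(Rational(10, 3), -11)) = Mul(-9, Rational(-23, 3)) = 69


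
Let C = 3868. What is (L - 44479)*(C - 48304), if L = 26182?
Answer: 813045492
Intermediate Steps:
(L - 44479)*(C - 48304) = (26182 - 44479)*(3868 - 48304) = -18297*(-44436) = 813045492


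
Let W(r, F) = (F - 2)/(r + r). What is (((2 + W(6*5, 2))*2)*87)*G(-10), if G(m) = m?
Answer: -3480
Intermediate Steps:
W(r, F) = (-2 + F)/(2*r) (W(r, F) = (-2 + F)/((2*r)) = (-2 + F)*(1/(2*r)) = (-2 + F)/(2*r))
(((2 + W(6*5, 2))*2)*87)*G(-10) = (((2 + (-2 + 2)/(2*((6*5))))*2)*87)*(-10) = (((2 + (1/2)*0/30)*2)*87)*(-10) = (((2 + (1/2)*(1/30)*0)*2)*87)*(-10) = (((2 + 0)*2)*87)*(-10) = ((2*2)*87)*(-10) = (4*87)*(-10) = 348*(-10) = -3480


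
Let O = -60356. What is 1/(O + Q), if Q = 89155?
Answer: 1/28799 ≈ 3.4723e-5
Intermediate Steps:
1/(O + Q) = 1/(-60356 + 89155) = 1/28799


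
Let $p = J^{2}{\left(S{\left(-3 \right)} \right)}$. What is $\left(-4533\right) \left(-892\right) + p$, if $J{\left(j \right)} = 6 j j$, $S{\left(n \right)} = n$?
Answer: $4046352$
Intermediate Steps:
$J{\left(j \right)} = 6 j^{2}$
$p = 2916$ ($p = \left(6 \left(-3\right)^{2}\right)^{2} = \left(6 \cdot 9\right)^{2} = 54^{2} = 2916$)
$\left(-4533\right) \left(-892\right) + p = \left(-4533\right) \left(-892\right) + 2916 = 4043436 + 2916 = 4046352$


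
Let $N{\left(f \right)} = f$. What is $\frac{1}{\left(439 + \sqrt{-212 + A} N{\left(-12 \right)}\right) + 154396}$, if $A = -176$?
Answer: $\frac{154835}{23973933097} + \frac{24 i \sqrt{97}}{23973933097} \approx 6.4585 \cdot 10^{-6} + 9.8596 \cdot 10^{-9} i$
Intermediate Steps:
$\frac{1}{\left(439 + \sqrt{-212 + A} N{\left(-12 \right)}\right) + 154396} = \frac{1}{\left(439 + \sqrt{-212 - 176} \left(-12\right)\right) + 154396} = \frac{1}{\left(439 + \sqrt{-388} \left(-12\right)\right) + 154396} = \frac{1}{\left(439 + 2 i \sqrt{97} \left(-12\right)\right) + 154396} = \frac{1}{\left(439 - 24 i \sqrt{97}\right) + 154396} = \frac{1}{154835 - 24 i \sqrt{97}}$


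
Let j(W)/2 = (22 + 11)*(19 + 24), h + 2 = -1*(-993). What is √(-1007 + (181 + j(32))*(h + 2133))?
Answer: √9430349 ≈ 3070.9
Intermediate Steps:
h = 991 (h = -2 - 1*(-993) = -2 + 993 = 991)
j(W) = 2838 (j(W) = 2*((22 + 11)*(19 + 24)) = 2*(33*43) = 2*1419 = 2838)
√(-1007 + (181 + j(32))*(h + 2133)) = √(-1007 + (181 + 2838)*(991 + 2133)) = √(-1007 + 3019*3124) = √(-1007 + 9431356) = √9430349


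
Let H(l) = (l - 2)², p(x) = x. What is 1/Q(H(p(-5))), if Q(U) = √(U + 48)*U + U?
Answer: -1/4704 + √97/4704 ≈ 0.0018811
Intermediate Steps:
H(l) = (-2 + l)²
Q(U) = U + U*√(48 + U) (Q(U) = √(48 + U)*U + U = U*√(48 + U) + U = U + U*√(48 + U))
1/Q(H(p(-5))) = 1/((-2 - 5)²*(1 + √(48 + (-2 - 5)²))) = 1/((-7)²*(1 + √(48 + (-7)²))) = 1/(49*(1 + √(48 + 49))) = 1/(49*(1 + √97)) = 1/(49 + 49*√97)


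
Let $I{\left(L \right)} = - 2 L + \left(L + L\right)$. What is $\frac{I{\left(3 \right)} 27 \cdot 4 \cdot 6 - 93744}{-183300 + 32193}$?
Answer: $\frac{31248}{50369} \approx 0.62038$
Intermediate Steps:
$I{\left(L \right)} = 0$ ($I{\left(L \right)} = - 2 L + 2 L = 0$)
$\frac{I{\left(3 \right)} 27 \cdot 4 \cdot 6 - 93744}{-183300 + 32193} = \frac{0 \cdot 27 \cdot 4 \cdot 6 - 93744}{-183300 + 32193} = \frac{0 \cdot 24 - 93744}{-151107} = \left(0 - 93744\right) \left(- \frac{1}{151107}\right) = \left(-93744\right) \left(- \frac{1}{151107}\right) = \frac{31248}{50369}$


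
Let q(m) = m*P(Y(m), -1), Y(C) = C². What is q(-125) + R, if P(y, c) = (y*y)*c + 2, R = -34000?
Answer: 30517543875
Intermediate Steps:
P(y, c) = 2 + c*y² (P(y, c) = y²*c + 2 = c*y² + 2 = 2 + c*y²)
q(m) = m*(2 - m⁴) (q(m) = m*(2 - (m²)²) = m*(2 - m⁴))
q(-125) + R = -125*(2 - 1*(-125)⁴) - 34000 = -125*(2 - 1*244140625) - 34000 = -125*(2 - 244140625) - 34000 = -125*(-244140623) - 34000 = 30517577875 - 34000 = 30517543875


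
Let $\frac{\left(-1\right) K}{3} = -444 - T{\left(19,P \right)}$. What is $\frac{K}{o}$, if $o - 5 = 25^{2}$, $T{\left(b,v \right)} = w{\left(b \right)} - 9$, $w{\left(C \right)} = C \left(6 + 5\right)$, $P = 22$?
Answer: $\frac{46}{15} \approx 3.0667$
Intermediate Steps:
$w{\left(C \right)} = 11 C$ ($w{\left(C \right)} = C 11 = 11 C$)
$T{\left(b,v \right)} = -9 + 11 b$ ($T{\left(b,v \right)} = 11 b - 9 = -9 + 11 b$)
$K = 1932$ ($K = - 3 \left(-444 - \left(-9 + 11 \cdot 19\right)\right) = - 3 \left(-444 - \left(-9 + 209\right)\right) = - 3 \left(-444 - 200\right) = \left(-3\right) \left(-644\right) = 1932$)
$o = 630$ ($o = 5 + 25^{2} = 5 + 625 = 630$)
$\frac{K}{o} = \frac{1932}{630} = 1932 \cdot \frac{1}{630} = \frac{46}{15}$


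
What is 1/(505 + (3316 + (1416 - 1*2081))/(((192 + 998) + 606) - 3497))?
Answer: 1701/856354 ≈ 0.0019863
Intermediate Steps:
1/(505 + (3316 + (1416 - 1*2081))/(((192 + 998) + 606) - 3497)) = 1/(505 + (3316 + (1416 - 2081))/((1190 + 606) - 3497)) = 1/(505 + (3316 - 665)/(1796 - 3497)) = 1/(505 + 2651/(-1701)) = 1/(505 + 2651*(-1/1701)) = 1/(505 - 2651/1701) = 1/(856354/1701) = 1701/856354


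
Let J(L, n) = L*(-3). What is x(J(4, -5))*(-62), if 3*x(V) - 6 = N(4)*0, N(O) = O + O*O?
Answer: -124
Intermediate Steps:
J(L, n) = -3*L
N(O) = O + O**2
x(V) = 2 (x(V) = 2 + ((4*(1 + 4))*0)/3 = 2 + ((4*5)*0)/3 = 2 + (20*0)/3 = 2 + (1/3)*0 = 2 + 0 = 2)
x(J(4, -5))*(-62) = 2*(-62) = -124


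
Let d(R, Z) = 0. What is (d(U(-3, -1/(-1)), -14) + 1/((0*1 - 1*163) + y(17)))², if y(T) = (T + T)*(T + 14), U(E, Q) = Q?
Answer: 1/793881 ≈ 1.2596e-6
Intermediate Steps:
y(T) = 2*T*(14 + T) (y(T) = (2*T)*(14 + T) = 2*T*(14 + T))
(d(U(-3, -1/(-1)), -14) + 1/((0*1 - 1*163) + y(17)))² = (0 + 1/((0*1 - 1*163) + 2*17*(14 + 17)))² = (0 + 1/((0 - 163) + 2*17*31))² = (0 + 1/(-163 + 1054))² = (0 + 1/891)² = (1/891)² = 1/793881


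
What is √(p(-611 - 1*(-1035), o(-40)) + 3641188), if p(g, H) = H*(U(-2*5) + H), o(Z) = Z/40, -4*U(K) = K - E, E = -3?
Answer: √14564749/2 ≈ 1908.2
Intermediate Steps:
U(K) = -¾ - K/4 (U(K) = -(K - 1*(-3))/4 = -(K + 3)/4 = -(3 + K)/4 = -¾ - K/4)
o(Z) = Z/40 (o(Z) = Z*(1/40) = Z/40)
p(g, H) = H*(7/4 + H) (p(g, H) = H*((-¾ - (-1)*5/2) + H) = H*((-¾ - ¼*(-10)) + H) = H*((-¾ + 5/2) + H) = H*(7/4 + H))
√(p(-611 - 1*(-1035), o(-40)) + 3641188) = √(((1/40)*(-40))*(7 + 4*((1/40)*(-40)))/4 + 3641188) = √((¼)*(-1)*(7 + 4*(-1)) + 3641188) = √((¼)*(-1)*(7 - 4) + 3641188) = √((¼)*(-1)*3 + 3641188) = √(-¾ + 3641188) = √(14564749/4) = √14564749/2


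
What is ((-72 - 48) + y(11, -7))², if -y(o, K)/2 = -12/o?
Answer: 1679616/121 ≈ 13881.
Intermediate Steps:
y(o, K) = 24/o (y(o, K) = -(-24)/o = 24/o)
((-72 - 48) + y(11, -7))² = ((-72 - 48) + 24/11)² = (-120 + 24*(1/11))² = (-120 + 24/11)² = (-1296/11)² = 1679616/121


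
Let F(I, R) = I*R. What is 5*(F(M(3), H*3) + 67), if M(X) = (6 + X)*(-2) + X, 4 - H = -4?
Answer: -1465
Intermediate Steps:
H = 8 (H = 4 - 1*(-4) = 4 + 4 = 8)
M(X) = -12 - X (M(X) = (-12 - 2*X) + X = -12 - X)
5*(F(M(3), H*3) + 67) = 5*((-12 - 1*3)*(8*3) + 67) = 5*((-12 - 3)*24 + 67) = 5*(-15*24 + 67) = 5*(-360 + 67) = 5*(-293) = -1465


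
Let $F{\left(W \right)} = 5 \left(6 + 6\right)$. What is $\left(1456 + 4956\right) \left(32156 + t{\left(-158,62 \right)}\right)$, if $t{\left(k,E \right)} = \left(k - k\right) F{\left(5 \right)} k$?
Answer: $206184272$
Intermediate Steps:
$F{\left(W \right)} = 60$ ($F{\left(W \right)} = 5 \cdot 12 = 60$)
$t{\left(k,E \right)} = 0$ ($t{\left(k,E \right)} = \left(k - k\right) 60 k = 0 \cdot 60 k = 0 k = 0$)
$\left(1456 + 4956\right) \left(32156 + t{\left(-158,62 \right)}\right) = \left(1456 + 4956\right) \left(32156 + 0\right) = 6412 \cdot 32156 = 206184272$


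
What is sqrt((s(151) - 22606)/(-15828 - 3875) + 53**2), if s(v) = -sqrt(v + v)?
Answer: sqrt(1090922265099 + 19703*sqrt(302))/19703 ≈ 53.011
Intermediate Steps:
s(v) = -sqrt(2)*sqrt(v) (s(v) = -sqrt(2*v) = -sqrt(2)*sqrt(v))
sqrt((s(151) - 22606)/(-15828 - 3875) + 53**2) = sqrt((-sqrt(2)*sqrt(151) - 22606)/(-15828 - 3875) + 53**2) = sqrt((-sqrt(302) - 22606)/(-19703) + 2809) = sqrt((-22606 - sqrt(302))*(-1/19703) + 2809) = sqrt((22606/19703 + sqrt(302)/19703) + 2809) = sqrt(55368333/19703 + sqrt(302)/19703)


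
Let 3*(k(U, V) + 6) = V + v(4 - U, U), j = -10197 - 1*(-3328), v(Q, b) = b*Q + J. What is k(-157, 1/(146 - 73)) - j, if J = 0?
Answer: -342223/219 ≈ -1562.7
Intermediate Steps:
v(Q, b) = Q*b (v(Q, b) = b*Q + 0 = Q*b + 0 = Q*b)
j = -6869 (j = -10197 + 3328 = -6869)
k(U, V) = -6 + V/3 + U*(4 - U)/3 (k(U, V) = -6 + (V + (4 - U)*U)/3 = -6 + (V + U*(4 - U))/3 = -6 + (V/3 + U*(4 - U)/3) = -6 + V/3 + U*(4 - U)/3)
k(-157, 1/(146 - 73)) - j = (-6 + 1/(3*(146 - 73)) - ⅓*(-157)*(-4 - 157)) - 1*(-6869) = (-6 + (⅓)/73 - ⅓*(-157)*(-161)) + 6869 = (-6 + (⅓)*(1/73) - 25277/3) + 6869 = (-6 + 1/219 - 25277/3) + 6869 = -1846534/219 + 6869 = -342223/219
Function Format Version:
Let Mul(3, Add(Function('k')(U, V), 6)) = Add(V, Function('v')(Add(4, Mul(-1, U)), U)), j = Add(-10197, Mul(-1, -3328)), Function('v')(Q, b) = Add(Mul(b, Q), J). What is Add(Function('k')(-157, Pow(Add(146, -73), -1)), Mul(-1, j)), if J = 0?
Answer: Rational(-342223, 219) ≈ -1562.7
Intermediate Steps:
Function('v')(Q, b) = Mul(Q, b) (Function('v')(Q, b) = Add(Mul(b, Q), 0) = Add(Mul(Q, b), 0) = Mul(Q, b))
j = -6869 (j = Add(-10197, 3328) = -6869)
Function('k')(U, V) = Add(-6, Mul(Rational(1, 3), V), Mul(Rational(1, 3), U, Add(4, Mul(-1, U)))) (Function('k')(U, V) = Add(-6, Mul(Rational(1, 3), Add(V, Mul(Add(4, Mul(-1, U)), U)))) = Add(-6, Mul(Rational(1, 3), Add(V, Mul(U, Add(4, Mul(-1, U)))))) = Add(-6, Add(Mul(Rational(1, 3), V), Mul(Rational(1, 3), U, Add(4, Mul(-1, U))))) = Add(-6, Mul(Rational(1, 3), V), Mul(Rational(1, 3), U, Add(4, Mul(-1, U)))))
Add(Function('k')(-157, Pow(Add(146, -73), -1)), Mul(-1, j)) = Add(Add(-6, Mul(Rational(1, 3), Pow(Add(146, -73), -1)), Mul(Rational(-1, 3), -157, Add(-4, -157))), Mul(-1, -6869)) = Add(Add(-6, Mul(Rational(1, 3), Pow(73, -1)), Mul(Rational(-1, 3), -157, -161)), 6869) = Add(Add(-6, Mul(Rational(1, 3), Rational(1, 73)), Rational(-25277, 3)), 6869) = Add(Add(-6, Rational(1, 219), Rational(-25277, 3)), 6869) = Add(Rational(-1846534, 219), 6869) = Rational(-342223, 219)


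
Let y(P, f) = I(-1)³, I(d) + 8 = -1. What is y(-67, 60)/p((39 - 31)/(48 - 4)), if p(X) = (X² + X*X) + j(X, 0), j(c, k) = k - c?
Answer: 88209/14 ≈ 6300.6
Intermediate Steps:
I(d) = -9 (I(d) = -8 - 1 = -9)
y(P, f) = -729 (y(P, f) = (-9)³ = -729)
p(X) = -X + 2*X² (p(X) = (X² + X*X) + (0 - X) = (X² + X²) - X = 2*X² - X = -X + 2*X²)
y(-67, 60)/p((39 - 31)/(48 - 4)) = -729*(48 - 4)/((-1 + 2*((39 - 31)/(48 - 4)))*(39 - 31)) = -729*11/(2*(-1 + 2*(8/44))) = -729*11/(2*(-1 + 2*(8*(1/44)))) = -729*11/(2*(-1 + 2*(2/11))) = -729*11/(2*(-1 + 4/11)) = -729/((2/11)*(-7/11)) = -729/(-14/121) = -729*(-121/14) = 88209/14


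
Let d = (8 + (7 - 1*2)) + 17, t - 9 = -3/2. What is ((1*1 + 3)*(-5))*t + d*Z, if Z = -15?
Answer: -600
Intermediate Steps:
t = 15/2 (t = 9 - 3/2 = 15/2 ≈ 7.5000)
d = 30 (d = (8 + (7 - 2)) + 17 = (8 + 5) + 17 = 13 + 17 = 30)
((1*1 + 3)*(-5))*t + d*Z = ((1*1 + 3)*(-5))*(15/2) + 30*(-15) = ((1 + 3)*(-5))*(15/2) - 450 = (4*(-5))*(15/2) - 450 = -20*15/2 - 450 = -150 - 450 = -600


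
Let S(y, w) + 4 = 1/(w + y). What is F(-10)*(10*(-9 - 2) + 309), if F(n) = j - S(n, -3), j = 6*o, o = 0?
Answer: 10547/13 ≈ 811.31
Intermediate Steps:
S(y, w) = -4 + 1/(w + y)
j = 0 (j = 6*0 = 0)
F(n) = -(13 - 4*n)/(-3 + n) (F(n) = 0 - (1 - 4*(-3) - 4*n)/(-3 + n) = 0 - (1 + 12 - 4*n)/(-3 + n) = 0 - (13 - 4*n)/(-3 + n) = -(13 - 4*n)/(-3 + n))
F(-10)*(10*(-9 - 2) + 309) = ((-13 + 4*(-10))/(-3 - 10))*(10*(-9 - 2) + 309) = ((-13 - 40)/(-13))*(10*(-11) + 309) = (-1/13*(-53))*(-110 + 309) = (53/13)*199 = 10547/13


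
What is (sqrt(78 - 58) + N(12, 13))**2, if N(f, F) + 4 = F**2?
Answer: 27245 + 660*sqrt(5) ≈ 28721.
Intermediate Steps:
N(f, F) = -4 + F**2
(sqrt(78 - 58) + N(12, 13))**2 = (sqrt(78 - 58) + (-4 + 13**2))**2 = (sqrt(20) + (-4 + 169))**2 = (2*sqrt(5) + 165)**2 = (165 + 2*sqrt(5))**2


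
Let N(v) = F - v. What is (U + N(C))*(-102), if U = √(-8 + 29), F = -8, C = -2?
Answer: 612 - 102*√21 ≈ 144.58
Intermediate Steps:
U = √21 ≈ 4.5826
N(v) = -8 - v
(U + N(C))*(-102) = (√21 + (-8 - 1*(-2)))*(-102) = (√21 + (-8 + 2))*(-102) = (√21 - 6)*(-102) = (-6 + √21)*(-102) = 612 - 102*√21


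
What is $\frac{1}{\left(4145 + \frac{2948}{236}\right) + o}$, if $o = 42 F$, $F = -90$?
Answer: $\frac{59}{22272} \approx 0.0026491$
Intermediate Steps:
$o = -3780$ ($o = 42 \left(-90\right) = -3780$)
$\frac{1}{\left(4145 + \frac{2948}{236}\right) + o} = \frac{1}{\left(4145 + \frac{2948}{236}\right) - 3780} = \frac{1}{\left(4145 + 2948 \cdot \frac{1}{236}\right) - 3780} = \frac{1}{\left(4145 + \frac{737}{59}\right) - 3780} = \frac{1}{\frac{245292}{59} - 3780} = \frac{1}{\frac{22272}{59}} = \frac{59}{22272}$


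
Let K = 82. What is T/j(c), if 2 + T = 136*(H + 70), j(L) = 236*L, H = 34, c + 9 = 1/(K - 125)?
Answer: -304053/45784 ≈ -6.6410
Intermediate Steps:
c = -388/43 (c = -9 + 1/(82 - 125) = -9 + 1/(-43) = -9 - 1/43 = -388/43 ≈ -9.0233)
T = 14142 (T = -2 + 136*(34 + 70) = -2 + 136*104 = -2 + 14144 = 14142)
T/j(c) = 14142/((236*(-388/43))) = 14142/(-91568/43) = 14142*(-43/91568) = -304053/45784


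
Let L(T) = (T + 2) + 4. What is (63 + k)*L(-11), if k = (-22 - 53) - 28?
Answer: 200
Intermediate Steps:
L(T) = 6 + T (L(T) = (2 + T) + 4 = 6 + T)
k = -103 (k = -75 - 28 = -103)
(63 + k)*L(-11) = (63 - 103)*(6 - 11) = -40*(-5) = 200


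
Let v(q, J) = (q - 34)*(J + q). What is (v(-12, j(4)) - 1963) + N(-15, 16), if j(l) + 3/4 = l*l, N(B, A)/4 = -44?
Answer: -4577/2 ≈ -2288.5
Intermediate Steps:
N(B, A) = -176 (N(B, A) = 4*(-44) = -176)
j(l) = -3/4 + l**2 (j(l) = -3/4 + l*l = -3/4 + l**2)
v(q, J) = (-34 + q)*(J + q)
(v(-12, j(4)) - 1963) + N(-15, 16) = (((-12)**2 - 34*(-3/4 + 4**2) - 34*(-12) + (-3/4 + 4**2)*(-12)) - 1963) - 176 = ((144 - 34*(-3/4 + 16) + 408 + (-3/4 + 16)*(-12)) - 1963) - 176 = ((144 - 34*61/4 + 408 + (61/4)*(-12)) - 1963) - 176 = ((144 - 1037/2 + 408 - 183) - 1963) - 176 = (-299/2 - 1963) - 176 = -4225/2 - 176 = -4577/2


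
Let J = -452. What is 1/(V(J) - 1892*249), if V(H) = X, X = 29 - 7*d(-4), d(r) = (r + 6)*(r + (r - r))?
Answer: -1/471023 ≈ -2.1230e-6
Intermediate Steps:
d(r) = r*(6 + r) (d(r) = (6 + r)*(r + 0) = (6 + r)*r = r*(6 + r))
X = 85 (X = 29 - (-28)*(6 - 4) = 29 - (-28)*2 = 29 - 7*(-8) = 29 + 56 = 85)
V(H) = 85
1/(V(J) - 1892*249) = 1/(85 - 1892*249) = 1/(85 - 471108) = 1/(-471023) = -1/471023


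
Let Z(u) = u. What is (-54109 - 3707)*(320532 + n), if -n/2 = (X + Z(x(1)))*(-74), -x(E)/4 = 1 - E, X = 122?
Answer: -19575803808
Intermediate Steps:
x(E) = -4 + 4*E (x(E) = -4*(1 - E) = -4 + 4*E)
n = 18056 (n = -2*(122 + (-4 + 4*1))*(-74) = -2*(122 + (-4 + 4))*(-74) = -2*(122 + 0)*(-74) = -244*(-74) = -2*(-9028) = 18056)
(-54109 - 3707)*(320532 + n) = (-54109 - 3707)*(320532 + 18056) = -57816*338588 = -19575803808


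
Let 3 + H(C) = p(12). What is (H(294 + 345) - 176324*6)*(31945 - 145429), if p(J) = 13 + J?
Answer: 120057220248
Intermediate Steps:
H(C) = 22 (H(C) = -3 + (13 + 12) = -3 + 25 = 22)
(H(294 + 345) - 176324*6)*(31945 - 145429) = (22 - 176324*6)*(31945 - 145429) = (22 - 1057944)*(-113484) = -1057922*(-113484) = 120057220248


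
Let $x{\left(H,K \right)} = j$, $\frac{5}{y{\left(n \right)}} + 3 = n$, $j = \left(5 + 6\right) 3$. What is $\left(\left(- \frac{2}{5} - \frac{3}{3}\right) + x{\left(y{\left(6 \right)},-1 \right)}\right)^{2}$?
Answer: $\frac{24964}{25} \approx 998.56$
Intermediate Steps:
$j = 33$ ($j = 11 \cdot 3 = 33$)
$y{\left(n \right)} = \frac{5}{-3 + n}$
$x{\left(H,K \right)} = 33$
$\left(\left(- \frac{2}{5} - \frac{3}{3}\right) + x{\left(y{\left(6 \right)},-1 \right)}\right)^{2} = \left(\left(- \frac{2}{5} - \frac{3}{3}\right) + 33\right)^{2} = \left(\left(\left(-2\right) \frac{1}{5} - 1\right) + 33\right)^{2} = \left(\left(- \frac{2}{5} - 1\right) + 33\right)^{2} = \left(- \frac{7}{5} + 33\right)^{2} = \left(\frac{158}{5}\right)^{2} = \frac{24964}{25}$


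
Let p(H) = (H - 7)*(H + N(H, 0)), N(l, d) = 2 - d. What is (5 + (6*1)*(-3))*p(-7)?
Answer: -910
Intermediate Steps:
p(H) = (-7 + H)*(2 + H) (p(H) = (H - 7)*(H + (2 - 1*0)) = (-7 + H)*(H + (2 + 0)) = (-7 + H)*(H + 2) = (-7 + H)*(2 + H))
(5 + (6*1)*(-3))*p(-7) = (5 + (6*1)*(-3))*(-14 + (-7)**2 - 5*(-7)) = (5 + 6*(-3))*(-14 + 49 + 35) = (5 - 18)*70 = -13*70 = -910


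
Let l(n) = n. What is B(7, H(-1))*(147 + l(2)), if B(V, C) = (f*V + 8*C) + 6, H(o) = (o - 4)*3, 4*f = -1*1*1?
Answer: -68987/4 ≈ -17247.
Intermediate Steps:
f = -1/4 (f = (-1*1*1)/4 = (-1*1)/4 = (1/4)*(-1) = -1/4 ≈ -0.25000)
H(o) = -12 + 3*o (H(o) = (-4 + o)*3 = -12 + 3*o)
B(V, C) = 6 + 8*C - V/4 (B(V, C) = (-V/4 + 8*C) + 6 = (8*C - V/4) + 6 = 6 + 8*C - V/4)
B(7, H(-1))*(147 + l(2)) = (6 + 8*(-12 + 3*(-1)) - 1/4*7)*(147 + 2) = (6 + 8*(-12 - 3) - 7/4)*149 = (6 + 8*(-15) - 7/4)*149 = (6 - 120 - 7/4)*149 = -463/4*149 = -68987/4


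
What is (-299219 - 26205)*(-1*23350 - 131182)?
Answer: 50288421568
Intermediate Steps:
(-299219 - 26205)*(-1*23350 - 131182) = -325424*(-23350 - 131182) = -325424*(-154532) = 50288421568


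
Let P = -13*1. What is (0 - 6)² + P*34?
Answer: -406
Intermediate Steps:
P = -13
(0 - 6)² + P*34 = (0 - 6)² - 13*34 = (-6)² - 442 = 36 - 442 = -406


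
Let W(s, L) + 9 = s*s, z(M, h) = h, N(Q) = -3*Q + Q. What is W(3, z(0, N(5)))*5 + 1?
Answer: 1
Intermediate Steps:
N(Q) = -2*Q
W(s, L) = -9 + s**2 (W(s, L) = -9 + s*s = -9 + s**2)
W(3, z(0, N(5)))*5 + 1 = (-9 + 3**2)*5 + 1 = (-9 + 9)*5 + 1 = 0*5 + 1 = 0 + 1 = 1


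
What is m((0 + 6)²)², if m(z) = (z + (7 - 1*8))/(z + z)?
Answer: 1225/5184 ≈ 0.23630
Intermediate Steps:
m(z) = (-1 + z)/(2*z) (m(z) = (z + (7 - 8))/((2*z)) = (z - 1)*(1/(2*z)) = (-1 + z)*(1/(2*z)) = (-1 + z)/(2*z))
m((0 + 6)²)² = ((-1 + (0 + 6)²)/(2*((0 + 6)²)))² = ((-1 + 6²)/(2*(6²)))² = ((½)*(-1 + 36)/36)² = ((½)*(1/36)*35)² = (35/72)² = 1225/5184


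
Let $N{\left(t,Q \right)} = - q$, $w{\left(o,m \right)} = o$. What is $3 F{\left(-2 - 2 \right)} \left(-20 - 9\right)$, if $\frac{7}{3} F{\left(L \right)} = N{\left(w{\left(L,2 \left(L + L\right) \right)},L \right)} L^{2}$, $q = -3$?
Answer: $- \frac{12528}{7} \approx -1789.7$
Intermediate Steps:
$N{\left(t,Q \right)} = 3$ ($N{\left(t,Q \right)} = \left(-1\right) \left(-3\right) = 3$)
$F{\left(L \right)} = \frac{9 L^{2}}{7}$ ($F{\left(L \right)} = \frac{3 \cdot 3 L^{2}}{7} = \frac{9 L^{2}}{7}$)
$3 F{\left(-2 - 2 \right)} \left(-20 - 9\right) = 3 \frac{9 \left(-2 - 2\right)^{2}}{7} \left(-20 - 9\right) = 3 \frac{9 \left(-2 - 2\right)^{2}}{7} \left(-29\right) = 3 \frac{9 \left(-4\right)^{2}}{7} \left(-29\right) = 3 \cdot \frac{9}{7} \cdot 16 \left(-29\right) = 3 \cdot \frac{144}{7} \left(-29\right) = 3 \left(- \frac{4176}{7}\right) = - \frac{12528}{7}$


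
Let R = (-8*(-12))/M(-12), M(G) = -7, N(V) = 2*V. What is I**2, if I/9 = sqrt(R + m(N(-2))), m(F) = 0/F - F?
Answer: -5508/7 ≈ -786.86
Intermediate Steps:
R = -96/7 (R = -8*(-12)/(-7) = 96*(-1/7) = -96/7 ≈ -13.714)
m(F) = -F (m(F) = 0 - F = -F)
I = 18*I*sqrt(119)/7 (I = 9*sqrt(-96/7 - 2*(-2)) = 9*sqrt(-96/7 - 1*(-4)) = 9*sqrt(-96/7 + 4) = 9*sqrt(-68/7) = 9*(2*I*sqrt(119)/7) = 18*I*sqrt(119)/7 ≈ 28.051*I)
I**2 = (18*I*sqrt(119)/7)**2 = -5508/7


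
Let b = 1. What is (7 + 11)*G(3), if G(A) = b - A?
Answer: -36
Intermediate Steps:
G(A) = 1 - A
(7 + 11)*G(3) = (7 + 11)*(1 - 1*3) = 18*(1 - 3) = 18*(-2) = -36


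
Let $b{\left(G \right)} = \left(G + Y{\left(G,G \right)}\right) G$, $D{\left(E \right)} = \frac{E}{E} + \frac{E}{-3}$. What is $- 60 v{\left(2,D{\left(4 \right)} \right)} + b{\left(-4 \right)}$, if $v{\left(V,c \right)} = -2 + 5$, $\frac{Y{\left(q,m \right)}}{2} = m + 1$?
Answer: $-140$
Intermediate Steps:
$Y{\left(q,m \right)} = 2 + 2 m$ ($Y{\left(q,m \right)} = 2 \left(m + 1\right) = 2 \left(1 + m\right) = 2 + 2 m$)
$D{\left(E \right)} = 1 - \frac{E}{3}$ ($D{\left(E \right)} = 1 + E \left(- \frac{1}{3}\right) = 1 - \frac{E}{3}$)
$v{\left(V,c \right)} = 3$
$b{\left(G \right)} = G \left(2 + 3 G\right)$ ($b{\left(G \right)} = \left(G + \left(2 + 2 G\right)\right) G = \left(2 + 3 G\right) G = G \left(2 + 3 G\right)$)
$- 60 v{\left(2,D{\left(4 \right)} \right)} + b{\left(-4 \right)} = \left(-60\right) 3 - 4 \left(2 + 3 \left(-4\right)\right) = -180 - 4 \left(2 - 12\right) = -180 - -40 = -180 + 40 = -140$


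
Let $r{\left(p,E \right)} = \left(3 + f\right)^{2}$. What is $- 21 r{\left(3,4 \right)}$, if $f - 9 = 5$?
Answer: $-6069$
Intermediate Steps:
$f = 14$ ($f = 9 + 5 = 14$)
$r{\left(p,E \right)} = 289$ ($r{\left(p,E \right)} = \left(3 + 14\right)^{2} = 17^{2} = 289$)
$- 21 r{\left(3,4 \right)} = \left(-21\right) 289 = -6069$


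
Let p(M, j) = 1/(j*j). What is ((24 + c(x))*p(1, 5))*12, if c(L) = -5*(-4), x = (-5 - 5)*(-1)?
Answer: 528/25 ≈ 21.120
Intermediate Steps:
x = 10 (x = -10*(-1) = 10)
c(L) = 20
p(M, j) = j⁻² (p(M, j) = 1/j² = j⁻²)
((24 + c(x))*p(1, 5))*12 = ((24 + 20)/5²)*12 = (44*(1/25))*12 = (44/25)*12 = 528/25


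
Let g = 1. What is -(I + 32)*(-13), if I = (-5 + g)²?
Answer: 624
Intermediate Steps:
I = 16 (I = (-5 + 1)² = (-4)² = 16)
-(I + 32)*(-13) = -(16 + 32)*(-13) = -48*(-13) = -1*(-624) = 624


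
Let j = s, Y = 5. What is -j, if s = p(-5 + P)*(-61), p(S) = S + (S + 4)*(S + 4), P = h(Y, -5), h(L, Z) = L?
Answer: 976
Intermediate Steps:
P = 5
p(S) = S + (4 + S)² (p(S) = S + (4 + S)*(4 + S) = S + (4 + S)²)
s = -976 (s = ((-5 + 5) + (4 + (-5 + 5))²)*(-61) = (0 + (4 + 0)²)*(-61) = (0 + 4²)*(-61) = (0 + 16)*(-61) = 16*(-61) = -976)
j = -976
-j = -1*(-976) = 976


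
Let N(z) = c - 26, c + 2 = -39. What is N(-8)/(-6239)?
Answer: 67/6239 ≈ 0.010739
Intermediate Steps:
c = -41 (c = -2 - 39 = -41)
N(z) = -67 (N(z) = -41 - 26 = -67)
N(-8)/(-6239) = -67/(-6239) = -67*(-1/6239) = 67/6239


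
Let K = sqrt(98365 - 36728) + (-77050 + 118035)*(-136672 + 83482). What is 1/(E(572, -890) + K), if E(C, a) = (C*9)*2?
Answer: -2179981854/4752320883769215679 - sqrt(61637)/4752320883769215679 ≈ -4.5872e-10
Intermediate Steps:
E(C, a) = 18*C (E(C, a) = (9*C)*2 = 18*C)
K = -2179992150 + sqrt(61637) (K = sqrt(61637) + 40985*(-53190) = sqrt(61637) - 2179992150 = -2179992150 + sqrt(61637) ≈ -2.1800e+9)
1/(E(572, -890) + K) = 1/(18*572 + (-2179992150 + sqrt(61637))) = 1/(10296 + (-2179992150 + sqrt(61637))) = 1/(-2179981854 + sqrt(61637))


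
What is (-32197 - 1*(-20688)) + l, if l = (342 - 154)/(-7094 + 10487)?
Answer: -39049849/3393 ≈ -11509.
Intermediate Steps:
l = 188/3393 ≈ 0.055408
(-32197 - 1*(-20688)) + l = (-32197 - 1*(-20688)) + 188/3393 = (-32197 + 20688) + 188/3393 = -11509 + 188/3393 = -39049849/3393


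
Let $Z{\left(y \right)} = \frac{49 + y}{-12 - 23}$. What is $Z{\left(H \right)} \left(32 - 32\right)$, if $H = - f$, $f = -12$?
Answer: $0$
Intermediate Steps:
$H = 12$ ($H = \left(-1\right) \left(-12\right) = 12$)
$Z{\left(y \right)} = - \frac{7}{5} - \frac{y}{35}$ ($Z{\left(y \right)} = \frac{49 + y}{-35} = \left(49 + y\right) \left(- \frac{1}{35}\right) = - \frac{7}{5} - \frac{y}{35}$)
$Z{\left(H \right)} \left(32 - 32\right) = \left(- \frac{7}{5} - \frac{12}{35}\right) \left(32 - 32\right) = \left(- \frac{61}{35}\right) 0 = 0$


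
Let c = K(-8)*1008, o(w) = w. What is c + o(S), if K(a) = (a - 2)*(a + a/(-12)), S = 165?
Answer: 74085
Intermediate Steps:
K(a) = 11*a*(-2 + a)/12 (K(a) = (-2 + a)*(a + a*(-1/12)) = (-2 + a)*(a - a/12) = (-2 + a)*(11*a/12) = 11*a*(-2 + a)/12)
c = 73920 (c = ((11/12)*(-8)*(-2 - 8))*1008 = ((11/12)*(-8)*(-10))*1008 = (220/3)*1008 = 73920)
c + o(S) = 73920 + 165 = 74085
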